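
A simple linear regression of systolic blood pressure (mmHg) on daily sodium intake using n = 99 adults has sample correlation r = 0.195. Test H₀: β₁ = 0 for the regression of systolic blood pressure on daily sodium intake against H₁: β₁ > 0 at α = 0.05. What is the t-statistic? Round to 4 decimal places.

t = 1.9581

t = r·√(n − 2)/√(1 − r²) = 0.195·√97/√0.961975 = 1.9581.
df = n − 2 = 97.
One-sided p ≈ 0.0265, which is < 0.05, so reject H₀.
There is evidence of a linear association between daily sodium intake and systolic blood pressure.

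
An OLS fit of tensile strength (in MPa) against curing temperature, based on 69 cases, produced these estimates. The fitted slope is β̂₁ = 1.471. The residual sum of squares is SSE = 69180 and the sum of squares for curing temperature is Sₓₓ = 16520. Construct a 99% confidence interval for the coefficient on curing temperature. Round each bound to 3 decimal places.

(0.808, 2.134)

MSE = SSE/(n − 2) = 69180/67 = 1032.54.
SE(β̂₁) = √(MSE/Sₓₓ) = √(1032.54/16520) = 0.250005.
df = n − 2 = 67.
t* = t_{0.005, 67} = 2.65122.
Margin = t* × SE = 2.65122 × 0.250005 = 0.66282.
CI: 1.471 ± 0.66282 → (0.808, 2.134).
With 99% confidence, each one-unit increase in curing temperature is associated with a change of between 0.808 and 2.134 MPa in tensile strength.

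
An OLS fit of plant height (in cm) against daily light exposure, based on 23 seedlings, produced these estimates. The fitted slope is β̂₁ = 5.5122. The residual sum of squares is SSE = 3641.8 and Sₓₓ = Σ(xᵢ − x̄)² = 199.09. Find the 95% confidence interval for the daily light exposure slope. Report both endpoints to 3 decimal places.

MSE = SSE/(n − 2) = 3641.8/21 = 173.419.
SE(β̂₁) = √(MSE/Sₓₓ) = √(173.419/199.09) = 0.933305.
df = n − 2 = 21.
t* = t_{0.025, 21} = 2.079614.
Margin = t* × SE = 2.079614 × 0.933305 = 1.94091.
CI: 5.5122 ± 1.94091 → (3.571, 7.453).
With 95% confidence, each one-unit increase in daily light exposure is associated with a change of between 3.571 and 7.453 cm in plant height.

(3.571, 7.453)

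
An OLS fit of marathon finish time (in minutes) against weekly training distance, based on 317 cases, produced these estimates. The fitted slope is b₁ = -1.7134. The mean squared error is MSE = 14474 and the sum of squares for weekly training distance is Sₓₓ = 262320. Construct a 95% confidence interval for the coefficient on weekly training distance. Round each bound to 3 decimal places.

(-2.176, -1.251)

SE(b₁) = √(MSE/Sₓₓ) = √(14474/262320) = 0.234898.
df = n − 2 = 315.
t* = t_{0.025, 315} = 1.967524.
Margin = t* × SE = 1.967524 × 0.234898 = 0.46217.
CI: -1.7134 ± 0.46217 → (-2.176, -1.251).
With 95% confidence, each one-unit increase in weekly training distance is associated with a change of between -2.176 and -1.251 minutes in marathon finish time.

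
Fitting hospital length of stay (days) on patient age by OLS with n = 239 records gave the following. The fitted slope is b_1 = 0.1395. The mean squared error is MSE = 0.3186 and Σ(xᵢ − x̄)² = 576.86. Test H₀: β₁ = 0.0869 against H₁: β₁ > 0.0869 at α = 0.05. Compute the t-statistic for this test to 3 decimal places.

SE(b_1) = √(MSE/Sₓₓ) = √(0.3186/576.86) = 0.0235011.
t = (0.1395 − 0.0869) / 0.0235011 = 2.238.
df = n − 2 = 237.
One-sided p ≈ 0.0131, which is < 0.05, so reject H₀.
There is evidence that the true slope on patient age exceeds 0.0869 days per unit.

t = 2.238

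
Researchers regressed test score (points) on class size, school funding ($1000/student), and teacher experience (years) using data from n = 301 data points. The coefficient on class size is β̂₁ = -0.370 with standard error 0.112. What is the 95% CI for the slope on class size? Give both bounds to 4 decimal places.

(-0.5904, -0.1496)

df = n − k − 1 = 301 − 3 − 1 = 297.
t* = t_{0.025, 297} = 1.967984.
Margin = t* × SE = 1.967984 × 0.112 = 0.220414.
CI: -0.370 ± 0.220414 → (-0.5904, -0.1496).
With 95% confidence, each one-unit increase in class size is associated with a change of between -0.5904 and -0.1496 points in test score, holding the other predictors fixed.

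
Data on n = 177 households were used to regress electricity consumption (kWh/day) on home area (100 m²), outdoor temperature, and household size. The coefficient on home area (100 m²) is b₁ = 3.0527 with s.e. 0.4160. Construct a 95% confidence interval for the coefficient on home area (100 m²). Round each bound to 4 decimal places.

(2.2316, 3.8738)

df = n − k − 1 = 177 − 3 − 1 = 173.
t* = t_{0.025, 173} = 1.973771.
Margin = t* × SE = 1.973771 × 0.4160 = 0.821089.
CI: 3.0527 ± 0.821089 → (2.2316, 3.8738).
With 95% confidence, each one-unit increase in home area (100 m²) is associated with a change of between 2.2316 and 3.8738 kWh/day in electricity consumption, holding the other predictors fixed.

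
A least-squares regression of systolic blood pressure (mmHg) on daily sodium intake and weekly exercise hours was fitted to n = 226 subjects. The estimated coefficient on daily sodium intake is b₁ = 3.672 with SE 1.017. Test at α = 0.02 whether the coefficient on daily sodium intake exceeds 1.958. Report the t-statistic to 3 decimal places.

t = 1.685

H₀: β₁ = 1.958 vs H₁: β₁ > 1.958.
t = (b₁ − β₁⁰)/SE = (3.672 − 1.958) / 1.017 = 1.685.
df = n − k − 1 = 226 − 2 − 1 = 223.
One-sided p ≈ 0.0467, which is ≥ 0.02, so fail to reject H₀.
The data do not give significant evidence that the true slope on daily sodium intake exceeds 1.958 mmHg per unit, holding the other predictors fixed.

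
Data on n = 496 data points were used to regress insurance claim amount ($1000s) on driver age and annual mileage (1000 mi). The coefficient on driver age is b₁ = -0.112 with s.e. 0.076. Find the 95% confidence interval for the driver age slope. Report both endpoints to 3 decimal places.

(-0.261, 0.037)

df = n − k − 1 = 496 − 2 − 1 = 493.
t* = t_{0.025, 493} = 1.964788.
Margin = t* × SE = 1.964788 × 0.076 = 0.14932.
CI: -0.112 ± 0.14932 → (-0.261, 0.037).
With 95% confidence, each one-unit increase in driver age is associated with a change of between -0.261 and 0.037 $1000s in insurance claim amount, holding the other predictors fixed.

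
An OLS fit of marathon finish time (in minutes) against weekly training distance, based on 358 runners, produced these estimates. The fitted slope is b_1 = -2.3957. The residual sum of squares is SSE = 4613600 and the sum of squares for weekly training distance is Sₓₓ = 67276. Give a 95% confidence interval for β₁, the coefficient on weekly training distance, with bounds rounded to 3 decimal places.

MSE = SSE/(n − 2) = 4613600/356 = 12959.6.
SE(b_1) = √(MSE/Sₓₓ) = √(12959.6/67276) = 0.438899.
df = n − 2 = 356.
t* = t_{0.025, 356} = 1.96665.
Margin = t* × SE = 1.96665 × 0.438899 = 0.86316.
CI: -2.3957 ± 0.86316 → (-3.259, -1.533).
With 95% confidence, each one-unit increase in weekly training distance is associated with a change of between -3.259 and -1.533 minutes in marathon finish time.

(-3.259, -1.533)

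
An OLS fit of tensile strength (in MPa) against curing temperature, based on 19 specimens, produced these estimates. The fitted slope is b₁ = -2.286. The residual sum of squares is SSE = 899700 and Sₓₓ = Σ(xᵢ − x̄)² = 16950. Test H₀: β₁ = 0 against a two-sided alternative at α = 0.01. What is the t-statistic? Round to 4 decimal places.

t = -1.2937

MSE = SSE/(n − 2) = 899700/17 = 52923.5.
SE(b₁) = √(MSE/Sₓₓ) = √(52923.5/16950) = 1.76701.
t = -2.286 / 1.76701 = -1.2937.
df = n − 2 = 17.
Two-sided p ≈ 0.2131, which is ≥ 0.01, so fail to reject H₀.
The data do not give significant evidence of an association between curing temperature and tensile strength.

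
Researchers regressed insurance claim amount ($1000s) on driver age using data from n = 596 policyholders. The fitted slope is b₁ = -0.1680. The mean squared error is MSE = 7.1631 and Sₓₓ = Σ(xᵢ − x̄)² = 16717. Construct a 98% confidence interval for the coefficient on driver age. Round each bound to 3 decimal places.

(-0.216, -0.120)

SE(b₁) = √(MSE/Sₓₓ) = √(7.1631/16717) = 0.0207.
df = n − 2 = 594.
t* = t_{0.01, 594} = 2.332642.
Margin = t* × SE = 2.332642 × 0.0207 = 0.04829.
CI: -0.1680 ± 0.04829 → (-0.216, -0.120).
With 98% confidence, each one-unit increase in driver age is associated with a change of between -0.216 and -0.120 $1000s in insurance claim amount.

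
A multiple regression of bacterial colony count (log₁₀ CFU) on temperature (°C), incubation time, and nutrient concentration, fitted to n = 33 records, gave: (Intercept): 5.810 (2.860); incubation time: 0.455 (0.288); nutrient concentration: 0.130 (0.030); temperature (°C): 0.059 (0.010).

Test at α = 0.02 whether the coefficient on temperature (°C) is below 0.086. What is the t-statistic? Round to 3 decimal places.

Read off: b = 0.059, SE = 0.010 for temperature (°C).
H₀: β₁ = 0.086 vs H₁: β₁ < 0.086.
t = (0.059 − 0.086) / 0.010 = -2.700.
df = n − k − 1 = 33 − 3 − 1 = 29.
One-sided p ≈ 0.0057, which is < 0.02, so reject H₀.
There is evidence that the true slope on temperature (°C) is below 0.086 log₁₀ CFU per unit, holding the other predictors fixed.

t = -2.700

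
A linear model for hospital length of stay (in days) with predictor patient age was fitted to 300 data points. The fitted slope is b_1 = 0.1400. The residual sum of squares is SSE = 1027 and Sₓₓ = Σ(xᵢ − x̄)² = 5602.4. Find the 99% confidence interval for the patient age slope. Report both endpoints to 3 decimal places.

MSE = SSE/(n − 2) = 1027/298 = 3.44631.
SE(b_1) = √(MSE/Sₓₓ) = √(3.44631/5602.4) = 0.0248022.
df = n − 2 = 298.
t* = t_{0.005, 298} = 2.592428.
Margin = t* × SE = 2.592428 × 0.0248022 = 0.06430.
CI: 0.1400 ± 0.06430 → (0.076, 0.204).
With 99% confidence, each one-unit increase in patient age is associated with a change of between 0.076 and 0.204 days in hospital length of stay.

(0.076, 0.204)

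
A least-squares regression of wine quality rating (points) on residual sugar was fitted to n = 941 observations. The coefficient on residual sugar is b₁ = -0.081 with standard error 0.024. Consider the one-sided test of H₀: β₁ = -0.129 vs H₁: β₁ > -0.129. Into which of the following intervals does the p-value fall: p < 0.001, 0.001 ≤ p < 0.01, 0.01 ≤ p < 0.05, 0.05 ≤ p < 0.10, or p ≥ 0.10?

0.01 ≤ p < 0.05

t = (-0.081 − (-0.129)) / 0.024 = 2.000.
df = n − 2 = 941 − 2 = 939.
One-sided p = P(T_{939} > t) ≈ 0.0229.
So 0.01 ≤ p < 0.05.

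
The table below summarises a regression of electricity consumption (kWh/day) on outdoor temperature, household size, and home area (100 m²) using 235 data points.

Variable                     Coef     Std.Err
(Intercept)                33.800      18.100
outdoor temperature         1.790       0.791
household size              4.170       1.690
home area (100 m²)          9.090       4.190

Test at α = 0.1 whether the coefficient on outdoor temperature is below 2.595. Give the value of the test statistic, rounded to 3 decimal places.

Read off: b = 1.790, SE = 0.791 for outdoor temperature.
H₀: β₁ = 2.595 vs H₁: β₁ < 2.595.
t = (1.790 − 2.595) / 0.791 = -1.018.
df = n − k − 1 = 235 − 3 − 1 = 231.
One-sided p ≈ 0.1549, which is ≥ 0.1, so fail to reject H₀.
The data do not give significant evidence that the true slope on outdoor temperature is below 2.595 kWh/day per unit, holding the other predictors fixed.

t = -1.018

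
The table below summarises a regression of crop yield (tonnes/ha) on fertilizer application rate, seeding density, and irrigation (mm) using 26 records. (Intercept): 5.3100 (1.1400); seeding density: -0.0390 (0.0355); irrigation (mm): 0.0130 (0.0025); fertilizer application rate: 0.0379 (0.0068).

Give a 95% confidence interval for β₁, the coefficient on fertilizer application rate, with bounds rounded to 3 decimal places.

(0.024, 0.052)

Read off: b = 0.0379, SE = 0.0068 for fertilizer application rate.
df = n − k − 1 = 26 − 3 − 1 = 22.
t* = t_{0.025, 22} = 2.073873.
Margin = t* × SE = 2.073873 × 0.0068 = 0.01410.
CI: 0.0379 ± 0.01410 → (0.024, 0.052).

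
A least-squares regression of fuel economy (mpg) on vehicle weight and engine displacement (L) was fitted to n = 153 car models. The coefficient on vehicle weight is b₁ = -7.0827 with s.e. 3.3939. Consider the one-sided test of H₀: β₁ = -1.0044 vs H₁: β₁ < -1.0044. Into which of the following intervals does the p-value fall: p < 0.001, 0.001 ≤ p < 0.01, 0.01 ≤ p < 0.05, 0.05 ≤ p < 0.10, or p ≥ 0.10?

0.01 ≤ p < 0.05

t = (-7.0827 − (-1.0044)) / 3.3939 = -1.791.
df = n − k − 1 = 153 − 2 − 1 = 150.
One-sided p = P(T_{150} < t) ≈ 0.0377.
So 0.01 ≤ p < 0.05.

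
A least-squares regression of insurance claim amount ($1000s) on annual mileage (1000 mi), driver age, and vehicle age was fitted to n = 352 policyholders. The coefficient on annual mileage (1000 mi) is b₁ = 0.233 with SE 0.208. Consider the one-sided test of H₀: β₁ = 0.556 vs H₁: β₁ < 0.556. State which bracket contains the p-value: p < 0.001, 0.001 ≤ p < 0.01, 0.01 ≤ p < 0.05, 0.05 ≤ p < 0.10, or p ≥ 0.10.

0.05 ≤ p < 0.10

t = (0.233 − 0.556) / 0.208 = -1.553.
df = n − k − 1 = 352 − 3 − 1 = 348.
One-sided p = P(T_{348} < t) ≈ 0.0607.
So 0.05 ≤ p < 0.10.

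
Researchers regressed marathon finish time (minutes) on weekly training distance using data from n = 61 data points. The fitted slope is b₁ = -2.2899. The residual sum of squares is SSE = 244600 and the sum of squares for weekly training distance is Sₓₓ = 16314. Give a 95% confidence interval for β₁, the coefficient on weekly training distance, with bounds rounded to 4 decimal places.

MSE = SSE/(n − 2) = 244600/59 = 4145.76.
SE(b₁) = √(MSE/Sₓₓ) = √(4145.76/16314) = 0.504106.
df = n − 2 = 59.
t* = t_{0.025, 59} = 2.000995.
Margin = t* × SE = 2.000995 × 0.504106 = 1.008714.
CI: -2.2899 ± 1.008714 → (-3.2986, -1.2812).
With 95% confidence, each one-unit increase in weekly training distance is associated with a change of between -3.2986 and -1.2812 minutes in marathon finish time.

(-3.2986, -1.2812)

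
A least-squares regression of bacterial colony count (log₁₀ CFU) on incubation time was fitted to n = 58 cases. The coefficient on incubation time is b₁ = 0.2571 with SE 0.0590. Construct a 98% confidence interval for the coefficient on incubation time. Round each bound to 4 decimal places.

(0.1158, 0.3984)

df = n − 2 = 58 − 2 = 56.
t* = t_{0.01, 56} = 2.394801.
Margin = t* × SE = 2.394801 × 0.0590 = 0.141293.
CI: 0.2571 ± 0.141293 → (0.1158, 0.3984).
With 98% confidence, each one-unit increase in incubation time is associated with a change of between 0.1158 and 0.3984 log₁₀ CFU in bacterial colony count.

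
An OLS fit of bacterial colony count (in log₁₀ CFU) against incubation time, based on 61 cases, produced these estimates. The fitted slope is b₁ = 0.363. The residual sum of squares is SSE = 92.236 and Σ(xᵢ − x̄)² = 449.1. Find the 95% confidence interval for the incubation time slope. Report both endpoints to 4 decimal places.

MSE = SSE/(n − 2) = 92.236/59 = 1.56332.
SE(b₁) = √(MSE/Sₓₓ) = √(1.56332/449.1) = 0.0590001.
df = n − 2 = 59.
t* = t_{0.025, 59} = 2.000995.
Margin = t* × SE = 2.000995 × 0.0590001 = 0.118059.
CI: 0.363 ± 0.118059 → (0.2449, 0.4811).
With 95% confidence, each one-unit increase in incubation time is associated with a change of between 0.2449 and 0.4811 log₁₀ CFU in bacterial colony count.

(0.2449, 0.4811)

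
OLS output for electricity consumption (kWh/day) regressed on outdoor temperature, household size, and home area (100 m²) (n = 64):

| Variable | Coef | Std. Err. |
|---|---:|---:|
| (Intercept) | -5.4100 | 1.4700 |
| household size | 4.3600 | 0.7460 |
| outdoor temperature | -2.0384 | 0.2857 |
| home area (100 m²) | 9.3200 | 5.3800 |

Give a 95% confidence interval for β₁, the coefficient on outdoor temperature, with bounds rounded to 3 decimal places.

(-2.610, -1.467)

Read off: b = -2.0384, SE = 0.2857 for outdoor temperature.
df = n − k − 1 = 64 − 3 − 1 = 60.
t* = t_{0.025, 60} = 2.000298.
Margin = t* × SE = 2.000298 × 0.2857 = 0.57149.
CI: -2.0384 ± 0.57149 → (-2.610, -1.467).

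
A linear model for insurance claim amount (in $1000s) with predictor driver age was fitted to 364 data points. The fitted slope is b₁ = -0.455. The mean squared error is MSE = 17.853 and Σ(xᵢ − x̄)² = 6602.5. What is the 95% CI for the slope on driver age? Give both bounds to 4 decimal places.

(-0.5573, -0.3527)

SE(b₁) = √(MSE/Sₓₓ) = √(17.853/6602.5) = 0.0519998.
df = n − 2 = 362.
t* = t_{0.025, 362} = 1.966539.
Margin = t* × SE = 1.966539 × 0.0519998 = 0.102260.
CI: -0.455 ± 0.102260 → (-0.5573, -0.3527).
With 95% confidence, each one-unit increase in driver age is associated with a change of between -0.5573 and -0.3527 $1000s in insurance claim amount.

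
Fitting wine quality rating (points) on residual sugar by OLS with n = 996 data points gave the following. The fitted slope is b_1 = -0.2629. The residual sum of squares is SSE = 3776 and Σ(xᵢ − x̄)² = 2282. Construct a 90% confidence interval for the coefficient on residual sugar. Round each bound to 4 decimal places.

(-0.3301, -0.1957)

MSE = SSE/(n − 2) = 3776/994 = 3.79879.
SE(b_1) = √(MSE/Sₓₓ) = √(3.79879/2282) = 0.0408005.
df = n − 2 = 994.
t* = t_{0.05, 994} = 1.646388.
Margin = t* × SE = 1.646388 × 0.0408005 = 0.067173.
CI: -0.2629 ± 0.067173 → (-0.3301, -0.1957).
With 90% confidence, each one-unit increase in residual sugar is associated with a change of between -0.3301 and -0.1957 points in wine quality rating.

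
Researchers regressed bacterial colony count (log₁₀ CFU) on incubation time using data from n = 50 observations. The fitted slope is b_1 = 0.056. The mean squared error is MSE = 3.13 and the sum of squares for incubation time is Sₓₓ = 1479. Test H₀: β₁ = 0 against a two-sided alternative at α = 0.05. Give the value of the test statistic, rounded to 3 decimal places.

SE(b_1) = √(MSE/Sₓₓ) = √(3.13/1479) = 0.0460032.
t = 0.056 / 0.0460032 = 1.217.
df = n − 2 = 48.
Two-sided p ≈ 0.2294, which is ≥ 0.05, so fail to reject H₀.
The data do not give significant evidence of an association between incubation time and bacterial colony count.

t = 1.217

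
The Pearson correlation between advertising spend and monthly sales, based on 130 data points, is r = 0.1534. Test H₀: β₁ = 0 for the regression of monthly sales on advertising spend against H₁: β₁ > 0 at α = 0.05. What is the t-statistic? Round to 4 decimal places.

t = r·√(n − 2)/√(1 − r²) = 0.1534·√128/√0.976468 = 1.7563.
df = n − 2 = 128.
One-sided p ≈ 0.0407, which is < 0.05, so reject H₀.
There is evidence of a linear association between advertising spend and monthly sales.

t = 1.7563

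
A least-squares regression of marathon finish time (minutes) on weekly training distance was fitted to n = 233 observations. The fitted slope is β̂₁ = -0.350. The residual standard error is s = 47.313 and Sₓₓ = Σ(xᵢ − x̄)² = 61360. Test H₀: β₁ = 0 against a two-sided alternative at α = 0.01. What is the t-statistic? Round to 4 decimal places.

t = -1.8324

SE(β̂₁) = s/√Sₓₓ = 47.313/√61360 = 0.191002.
t = -0.350 / 0.191002 = -1.8324.
df = n − 2 = 231.
Two-sided p ≈ 0.0682, which is ≥ 0.01, so fail to reject H₀.
The data do not give significant evidence of an association between weekly training distance and marathon finish time.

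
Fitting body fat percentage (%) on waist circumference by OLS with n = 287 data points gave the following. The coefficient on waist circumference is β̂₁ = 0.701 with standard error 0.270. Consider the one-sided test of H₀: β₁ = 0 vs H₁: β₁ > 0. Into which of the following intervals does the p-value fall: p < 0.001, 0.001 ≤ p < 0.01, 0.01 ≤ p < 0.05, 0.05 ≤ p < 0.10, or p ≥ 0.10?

0.001 ≤ p < 0.01

t = 0.701 / 0.270 = 2.596.
df = n − 2 = 287 − 2 = 285.
One-sided p = P(T_{285} > t) ≈ 0.0050.
So 0.001 ≤ p < 0.01.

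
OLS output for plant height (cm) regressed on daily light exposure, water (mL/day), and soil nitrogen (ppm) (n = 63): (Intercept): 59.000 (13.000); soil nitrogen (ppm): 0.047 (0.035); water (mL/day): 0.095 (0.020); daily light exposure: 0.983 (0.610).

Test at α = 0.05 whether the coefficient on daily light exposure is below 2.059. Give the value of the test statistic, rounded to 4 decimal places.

Read off: b = 0.983, SE = 0.610 for daily light exposure.
H₀: β₁ = 2.059 vs H₁: β₁ < 2.059.
t = (0.983 − 2.059) / 0.610 = -1.7639.
df = n − k − 1 = 63 − 3 − 1 = 59.
One-sided p ≈ 0.0415, which is < 0.05, so reject H₀.
There is evidence that the true slope on daily light exposure is below 2.059 cm per unit, holding the other predictors fixed.

t = -1.7639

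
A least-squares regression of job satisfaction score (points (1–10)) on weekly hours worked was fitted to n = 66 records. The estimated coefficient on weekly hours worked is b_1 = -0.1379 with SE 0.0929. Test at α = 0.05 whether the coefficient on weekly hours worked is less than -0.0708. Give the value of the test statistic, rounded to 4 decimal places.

H₀: β₁ = -0.0708 vs H₁: β₁ < -0.0708.
t = (b_1 − β₁⁰)/SE = (-0.1379 − (-0.0708)) / 0.0929 = -0.7223.
df = n − 2 = 66 − 2 = 64.
One-sided p ≈ 0.2364, which is ≥ 0.05, so fail to reject H₀.
The data do not give significant evidence that the true slope on weekly hours worked is below -0.0708 points (1–10) per unit.

t = -0.7223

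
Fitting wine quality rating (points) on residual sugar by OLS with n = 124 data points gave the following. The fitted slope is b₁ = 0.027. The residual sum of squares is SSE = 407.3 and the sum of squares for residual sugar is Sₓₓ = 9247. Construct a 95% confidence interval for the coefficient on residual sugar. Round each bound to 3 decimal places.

(-0.011, 0.065)

MSE = SSE/(n − 2) = 407.3/122 = 3.33852.
SE(b₁) = √(MSE/Sₓₓ) = √(3.33852/9247) = 0.019001.
df = n − 2 = 122.
t* = t_{0.025, 122} = 1.9796.
Margin = t* × SE = 1.9796 × 0.019001 = 0.03761.
CI: 0.027 ± 0.03761 → (-0.011, 0.065).
With 95% confidence, each one-unit increase in residual sugar is associated with a change of between -0.011 and 0.065 points in wine quality rating.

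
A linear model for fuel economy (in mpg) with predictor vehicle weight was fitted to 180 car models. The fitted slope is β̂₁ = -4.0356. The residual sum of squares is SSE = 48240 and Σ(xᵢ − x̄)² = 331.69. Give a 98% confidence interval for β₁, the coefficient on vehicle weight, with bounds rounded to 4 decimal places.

(-6.1575, -1.9137)

MSE = SSE/(n − 2) = 48240/178 = 271.011.
SE(β̂₁) = √(MSE/Sₓₓ) = √(271.011/331.69) = 0.903915.
df = n − 2 = 178.
t* = t_{0.01, 178} = 2.347479.
Margin = t* × SE = 2.347479 × 0.903915 = 2.121921.
CI: -4.0356 ± 2.121921 → (-6.1575, -1.9137).
With 98% confidence, each one-unit increase in vehicle weight is associated with a change of between -6.1575 and -1.9137 mpg in fuel economy.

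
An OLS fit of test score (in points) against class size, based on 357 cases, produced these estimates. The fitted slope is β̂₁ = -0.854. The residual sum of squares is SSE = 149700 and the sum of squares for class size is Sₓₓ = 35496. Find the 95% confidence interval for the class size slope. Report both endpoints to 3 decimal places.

(-1.068, -0.640)

MSE = SSE/(n − 2) = 149700/355 = 421.69.
SE(β̂₁) = √(MSE/Sₓₓ) = √(421.69/35496) = 0.108995.
df = n − 2 = 355.
t* = t_{0.025, 355} = 1.966669.
Margin = t* × SE = 1.966669 × 0.108995 = 0.21436.
CI: -0.854 ± 0.21436 → (-1.068, -0.640).
With 95% confidence, each one-unit increase in class size is associated with a change of between -1.068 and -0.640 points in test score.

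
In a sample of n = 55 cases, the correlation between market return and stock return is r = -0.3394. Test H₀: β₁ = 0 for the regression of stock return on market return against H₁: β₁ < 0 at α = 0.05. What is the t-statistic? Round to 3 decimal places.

t = -2.627

t = r·√(n − 2)/√(1 − r²) = -0.3394·√53/√0.884808 = -2.627.
df = n − 2 = 53.
One-sided p ≈ 0.0056, which is < 0.05, so reject H₀.
There is evidence of a linear association between market return and stock return.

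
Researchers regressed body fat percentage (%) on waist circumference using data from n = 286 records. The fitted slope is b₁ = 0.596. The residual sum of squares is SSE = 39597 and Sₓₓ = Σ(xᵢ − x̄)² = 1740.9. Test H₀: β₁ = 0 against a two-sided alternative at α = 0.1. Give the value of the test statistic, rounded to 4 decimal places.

t = 2.1060

MSE = SSE/(n − 2) = 39597/284 = 139.426.
SE(b₁) = √(MSE/Sₓₓ) = √(139.426/1740.9) = 0.282999.
t = 0.596 / 0.282999 = 2.1060.
df = n − 2 = 284.
Two-sided p ≈ 0.0361, which is < 0.1, so reject H₀.
There is evidence that waist circumference is associated with body fat percentage.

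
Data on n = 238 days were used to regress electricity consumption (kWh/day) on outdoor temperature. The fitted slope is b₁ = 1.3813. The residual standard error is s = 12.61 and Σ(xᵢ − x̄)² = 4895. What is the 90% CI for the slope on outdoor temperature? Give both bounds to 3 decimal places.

(1.084, 1.679)

SE(b₁) = s/√Sₓₓ = 12.61/√4895 = 0.180235.
df = n − 2 = 236.
t* = t_{0.05, 236} = 1.651336.
Margin = t* × SE = 1.651336 × 0.180235 = 0.29763.
CI: 1.3813 ± 0.29763 → (1.084, 1.679).
With 90% confidence, each one-unit increase in outdoor temperature is associated with a change of between 1.084 and 1.679 kWh/day in electricity consumption.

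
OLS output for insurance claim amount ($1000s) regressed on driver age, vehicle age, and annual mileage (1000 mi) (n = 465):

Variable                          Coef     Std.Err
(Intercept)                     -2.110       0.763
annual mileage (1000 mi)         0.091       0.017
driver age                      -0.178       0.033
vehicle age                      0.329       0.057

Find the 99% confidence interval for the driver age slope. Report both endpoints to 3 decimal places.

Read off: b = -0.178, SE = 0.033 for driver age.
df = n − k − 1 = 465 − 3 − 1 = 461.
t* = t_{0.005, 461} = 2.586536.
Margin = t* × SE = 2.586536 × 0.033 = 0.08536.
CI: -0.178 ± 0.08536 → (-0.263, -0.093).

(-0.263, -0.093)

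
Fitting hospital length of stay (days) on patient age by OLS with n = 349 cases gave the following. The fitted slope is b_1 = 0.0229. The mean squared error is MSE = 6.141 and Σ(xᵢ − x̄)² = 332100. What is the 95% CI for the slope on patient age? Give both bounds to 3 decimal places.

SE(b_1) = √(MSE/Sₓₓ) = √(6.141/332100) = 0.00430016.
df = n − 2 = 347.
t* = t_{0.025, 347} = 1.966824.
Margin = t* × SE = 1.966824 × 0.00430016 = 0.00846.
CI: 0.0229 ± 0.00846 → (0.014, 0.031).
With 95% confidence, each one-unit increase in patient age is associated with a change of between 0.014 and 0.031 days in hospital length of stay.

(0.014, 0.031)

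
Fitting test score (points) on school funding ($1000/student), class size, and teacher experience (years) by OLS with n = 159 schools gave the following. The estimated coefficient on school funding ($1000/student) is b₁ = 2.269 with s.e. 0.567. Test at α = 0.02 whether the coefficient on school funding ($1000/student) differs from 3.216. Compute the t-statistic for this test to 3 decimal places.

H₀: β₁ = 3.216 vs H₁: β₁ ≠ 3.216.
t = (b₁ − β₁⁰)/SE = (2.269 − 3.216) / 0.567 = -1.670.
df = n − k − 1 = 159 − 3 − 1 = 155.
Two-sided p ≈ 0.0969, which is ≥ 0.02, so fail to reject H₀.
The data are consistent with a true slope of 3.216 points per unit of school funding ($1000/student), holding the other predictors fixed.

t = -1.670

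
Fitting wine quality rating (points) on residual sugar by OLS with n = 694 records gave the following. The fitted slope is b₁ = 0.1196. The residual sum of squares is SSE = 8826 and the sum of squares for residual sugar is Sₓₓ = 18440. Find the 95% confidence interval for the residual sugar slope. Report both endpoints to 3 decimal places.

(0.068, 0.171)

MSE = SSE/(n − 2) = 8826/692 = 12.7543.
SE(b₁) = √(MSE/Sₓₓ) = √(12.7543/18440) = 0.0262996.
df = n − 2 = 692.
t* = t_{0.025, 692} = 1.963398.
Margin = t* × SE = 1.963398 × 0.0262996 = 0.05164.
CI: 0.1196 ± 0.05164 → (0.068, 0.171).
With 95% confidence, each one-unit increase in residual sugar is associated with a change of between 0.068 and 0.171 points in wine quality rating.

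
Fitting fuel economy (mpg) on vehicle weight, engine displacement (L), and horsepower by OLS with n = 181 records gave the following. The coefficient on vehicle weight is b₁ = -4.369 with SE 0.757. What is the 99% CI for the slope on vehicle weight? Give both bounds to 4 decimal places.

(-6.3401, -2.3979)

df = n − k − 1 = 181 − 3 − 1 = 177.
t* = t_{0.005, 177} = 2.603891.
Margin = t* × SE = 2.603891 × 0.757 = 1.971145.
CI: -4.369 ± 1.971145 → (-6.3401, -2.3979).
With 99% confidence, each one-unit increase in vehicle weight is associated with a change of between -6.3401 and -2.3979 mpg in fuel economy, holding the other predictors fixed.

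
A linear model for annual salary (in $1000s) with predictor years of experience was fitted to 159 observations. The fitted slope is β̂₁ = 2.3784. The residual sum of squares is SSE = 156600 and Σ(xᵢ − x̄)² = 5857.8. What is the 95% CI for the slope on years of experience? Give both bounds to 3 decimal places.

MSE = SSE/(n − 2) = 156600/157 = 997.452.
SE(β̂₁) = √(MSE/Sₓₓ) = √(997.452/5857.8) = 0.412647.
df = n − 2 = 157.
t* = t_{0.025, 157} = 1.975189.
Margin = t* × SE = 1.975189 × 0.412647 = 0.81506.
CI: 2.3784 ± 0.81506 → (1.563, 3.193).
With 95% confidence, each one-unit increase in years of experience is associated with a change of between 1.563 and 3.193 $1000s in annual salary.

(1.563, 3.193)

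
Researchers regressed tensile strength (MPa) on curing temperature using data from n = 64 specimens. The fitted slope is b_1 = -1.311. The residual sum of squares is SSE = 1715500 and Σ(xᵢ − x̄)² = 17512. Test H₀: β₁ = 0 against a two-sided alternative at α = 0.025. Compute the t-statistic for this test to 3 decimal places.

t = -1.043

MSE = SSE/(n − 2) = 1715500/62 = 27669.4.
SE(b_1) = √(MSE/Sₓₓ) = √(27669.4/17512) = 1.25699.
t = -1.311 / 1.25699 = -1.043.
df = n − 2 = 62.
Two-sided p ≈ 0.3010, which is ≥ 0.025, so fail to reject H₀.
The data do not give significant evidence of an association between curing temperature and tensile strength.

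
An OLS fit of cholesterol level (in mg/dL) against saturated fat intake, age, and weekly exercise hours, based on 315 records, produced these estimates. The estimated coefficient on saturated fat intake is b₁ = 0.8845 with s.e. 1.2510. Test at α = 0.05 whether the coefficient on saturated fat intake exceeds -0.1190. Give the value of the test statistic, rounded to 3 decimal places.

H₀: β₁ = -0.1190 vs H₁: β₁ > -0.1190.
t = (b₁ − β₁⁰)/SE = (0.8845 − (-0.1190)) / 1.2510 = 0.802.
df = n − k − 1 = 315 − 3 − 1 = 311.
One-sided p ≈ 0.2115, which is ≥ 0.05, so fail to reject H₀.
The data do not give significant evidence that the true slope on saturated fat intake exceeds -0.1190 mg/dL per unit, holding the other predictors fixed.

t = 0.802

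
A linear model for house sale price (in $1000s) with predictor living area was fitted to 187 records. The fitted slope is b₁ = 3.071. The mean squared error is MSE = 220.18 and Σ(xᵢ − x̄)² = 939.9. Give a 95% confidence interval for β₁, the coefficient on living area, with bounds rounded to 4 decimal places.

SE(b₁) = √(MSE/Sₓₓ) = √(220.18/939.9) = 0.484003.
df = n − 2 = 185.
t* = t_{0.025, 185} = 1.97287.
Margin = t* × SE = 1.97287 × 0.484003 = 0.954875.
CI: 3.071 ± 0.954875 → (2.1161, 4.0259).
With 95% confidence, each one-unit increase in living area is associated with a change of between 2.1161 and 4.0259 $1000s in house sale price.

(2.1161, 4.0259)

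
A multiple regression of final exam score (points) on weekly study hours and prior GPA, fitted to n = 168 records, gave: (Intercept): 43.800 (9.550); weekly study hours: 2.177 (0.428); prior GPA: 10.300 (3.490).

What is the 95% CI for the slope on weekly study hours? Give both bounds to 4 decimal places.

Read off: b = 2.177, SE = 0.428 for weekly study hours.
df = n − k − 1 = 168 − 2 − 1 = 165.
t* = t_{0.025, 165} = 1.974446.
Margin = t* × SE = 1.974446 × 0.428 = 0.845063.
CI: 2.177 ± 0.845063 → (1.3319, 3.0221).

(1.3319, 3.0221)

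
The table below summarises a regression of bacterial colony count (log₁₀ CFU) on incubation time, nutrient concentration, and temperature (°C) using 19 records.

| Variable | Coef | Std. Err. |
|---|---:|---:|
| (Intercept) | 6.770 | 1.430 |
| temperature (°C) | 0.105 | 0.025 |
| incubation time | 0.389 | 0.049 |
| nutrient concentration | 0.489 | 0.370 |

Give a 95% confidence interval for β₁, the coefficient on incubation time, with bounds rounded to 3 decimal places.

Read off: b = 0.389, SE = 0.049 for incubation time.
df = n − k − 1 = 19 − 3 − 1 = 15.
t* = t_{0.025, 15} = 2.13145.
Margin = t* × SE = 2.13145 × 0.049 = 0.10444.
CI: 0.389 ± 0.10444 → (0.285, 0.493).

(0.285, 0.493)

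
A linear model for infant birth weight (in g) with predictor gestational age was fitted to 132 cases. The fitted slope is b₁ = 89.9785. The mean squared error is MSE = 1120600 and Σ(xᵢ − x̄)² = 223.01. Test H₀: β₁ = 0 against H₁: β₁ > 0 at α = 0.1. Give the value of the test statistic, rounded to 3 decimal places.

t = 1.269

SE(b₁) = √(MSE/Sₓₓ) = √(1.1206e+06/223.01) = 70.8864.
t = 89.9785 / 70.8864 = 1.269.
df = n − 2 = 130.
One-sided p ≈ 0.1033, which is ≥ 0.1, so fail to reject H₀.
The data do not give significant evidence that the true slope on gestational age is positive.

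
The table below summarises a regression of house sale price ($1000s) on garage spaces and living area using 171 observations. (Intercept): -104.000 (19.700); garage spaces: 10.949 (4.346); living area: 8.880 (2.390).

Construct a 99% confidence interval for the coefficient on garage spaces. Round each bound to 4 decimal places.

Read off: b = 10.949, SE = 4.346 for garage spaces.
df = n − k − 1 = 171 − 2 − 1 = 168.
t* = t_{0.005, 168} = 2.60541.
Margin = t* × SE = 2.60541 × 4.346 = 11.323112.
CI: 10.949 ± 11.323112 → (-0.3741, 22.2721).

(-0.3741, 22.2721)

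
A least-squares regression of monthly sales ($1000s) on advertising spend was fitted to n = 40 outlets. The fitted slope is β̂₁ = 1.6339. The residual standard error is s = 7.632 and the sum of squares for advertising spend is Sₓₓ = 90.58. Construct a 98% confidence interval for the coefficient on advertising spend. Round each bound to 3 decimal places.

(-0.314, 3.581)

SE(β̂₁) = s/√Sₓₓ = 7.632/√90.58 = 0.801904.
df = n − 2 = 38.
t* = t_{0.01, 38} = 2.428568.
Margin = t* × SE = 2.428568 × 0.801904 = 1.94748.
CI: 1.6339 ± 1.94748 → (-0.314, 3.581).
With 98% confidence, each one-unit increase in advertising spend is associated with a change of between -0.314 and 3.581 $1000s in monthly sales.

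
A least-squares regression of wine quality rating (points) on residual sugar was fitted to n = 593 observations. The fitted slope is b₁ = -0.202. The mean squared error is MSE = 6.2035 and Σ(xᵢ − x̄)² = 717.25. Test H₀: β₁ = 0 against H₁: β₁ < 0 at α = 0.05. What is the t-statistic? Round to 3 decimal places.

t = -2.172

SE(b₁) = √(MSE/Sₓₓ) = √(6.2035/717.25) = 0.093.
t = -0.202 / 0.093 = -2.172.
df = n − 2 = 591.
One-sided p ≈ 0.0151, which is < 0.05, so reject H₀.
There is evidence that the true slope on residual sugar is negative.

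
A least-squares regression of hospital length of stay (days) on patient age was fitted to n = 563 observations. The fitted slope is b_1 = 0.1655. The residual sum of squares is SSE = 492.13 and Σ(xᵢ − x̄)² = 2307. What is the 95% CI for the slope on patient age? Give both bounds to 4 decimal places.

MSE = SSE/(n − 2) = 492.13/561 = 0.877237.
SE(b_1) = √(MSE/Sₓₓ) = √(0.877237/2307) = 0.0195.
df = n − 2 = 561.
t* = t_{0.025, 561} = 1.964202.
Margin = t* × SE = 1.964202 × 0.0195 = 0.038302.
CI: 0.1655 ± 0.038302 → (0.1272, 0.2038).
With 95% confidence, each one-unit increase in patient age is associated with a change of between 0.1272 and 0.2038 days in hospital length of stay.

(0.1272, 0.2038)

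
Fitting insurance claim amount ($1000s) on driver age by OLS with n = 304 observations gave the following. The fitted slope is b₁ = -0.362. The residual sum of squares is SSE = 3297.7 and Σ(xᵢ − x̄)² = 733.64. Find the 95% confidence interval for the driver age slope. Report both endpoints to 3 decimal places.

MSE = SSE/(n − 2) = 3297.7/302 = 10.9195.
SE(b₁) = √(MSE/Sₓₓ) = √(10.9195/733.64) = 0.122.
df = n − 2 = 302.
t* = t_{0.025, 302} = 1.96785.
Margin = t* × SE = 1.96785 × 0.122 = 0.24008.
CI: -0.362 ± 0.24008 → (-0.602, -0.122).
With 95% confidence, each one-unit increase in driver age is associated with a change of between -0.602 and -0.122 $1000s in insurance claim amount.

(-0.602, -0.122)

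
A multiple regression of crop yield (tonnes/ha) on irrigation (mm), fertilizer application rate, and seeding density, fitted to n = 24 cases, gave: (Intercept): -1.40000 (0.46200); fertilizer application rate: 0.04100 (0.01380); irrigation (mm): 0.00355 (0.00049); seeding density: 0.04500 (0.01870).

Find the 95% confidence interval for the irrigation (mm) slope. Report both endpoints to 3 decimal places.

(0.003, 0.005)

Read off: b = 0.00355, SE = 0.00049 for irrigation (mm).
df = n − k − 1 = 24 − 3 − 1 = 20.
t* = t_{0.025, 20} = 2.085963.
Margin = t* × SE = 2.085963 × 0.00049 = 0.00102.
CI: 0.00355 ± 0.00102 → (0.003, 0.005).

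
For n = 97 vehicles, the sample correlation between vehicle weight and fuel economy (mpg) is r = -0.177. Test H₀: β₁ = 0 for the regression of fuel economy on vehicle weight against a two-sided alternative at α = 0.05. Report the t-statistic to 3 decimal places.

t = r·√(n − 2)/√(1 − r²) = -0.177·√95/√0.968671 = -1.753.
df = n − 2 = 95.
Two-sided p ≈ 0.0829, which is ≥ 0.05, so fail to reject H₀.
The data do not give significant evidence of a linear association between vehicle weight and fuel economy.

t = -1.753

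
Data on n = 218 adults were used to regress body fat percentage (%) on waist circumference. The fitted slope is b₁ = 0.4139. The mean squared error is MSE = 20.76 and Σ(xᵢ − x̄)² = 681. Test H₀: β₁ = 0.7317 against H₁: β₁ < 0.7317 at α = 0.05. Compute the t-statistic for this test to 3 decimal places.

SE(b₁) = √(MSE/Sₓₓ) = √(20.76/681) = 0.174598.
t = (0.4139 − 0.7317) / 0.174598 = -1.820.
df = n − 2 = 216.
One-sided p ≈ 0.0351, which is < 0.05, so reject H₀.
There is evidence that the true slope on waist circumference is below 0.7317 % per unit.

t = -1.820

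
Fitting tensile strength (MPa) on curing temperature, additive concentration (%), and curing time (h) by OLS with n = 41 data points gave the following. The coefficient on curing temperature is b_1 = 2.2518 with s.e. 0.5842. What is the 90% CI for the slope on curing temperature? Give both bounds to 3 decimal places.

df = n − k − 1 = 41 − 3 − 1 = 37.
t* = t_{0.05, 37} = 1.687094.
Margin = t* × SE = 1.687094 × 0.5842 = 0.98560.
CI: 2.2518 ± 0.98560 → (1.266, 3.237).
With 90% confidence, each one-unit increase in curing temperature is associated with a change of between 1.266 and 3.237 MPa in tensile strength, holding the other predictors fixed.

(1.266, 3.237)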